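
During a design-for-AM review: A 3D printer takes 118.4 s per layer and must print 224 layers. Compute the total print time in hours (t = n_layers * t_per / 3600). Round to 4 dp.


t = 224 * 118.4 / 3600 = 7.3671 hrs


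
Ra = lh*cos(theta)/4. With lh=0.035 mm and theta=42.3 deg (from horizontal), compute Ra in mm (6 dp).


Ra = 0.035 * cos(42.3) / 4 = 0.006472 mm


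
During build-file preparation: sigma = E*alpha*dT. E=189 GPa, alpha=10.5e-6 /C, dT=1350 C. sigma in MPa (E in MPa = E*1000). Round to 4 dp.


sigma = 189*1000 * 10.5e-6 * 1350 = 2679.075 MPa


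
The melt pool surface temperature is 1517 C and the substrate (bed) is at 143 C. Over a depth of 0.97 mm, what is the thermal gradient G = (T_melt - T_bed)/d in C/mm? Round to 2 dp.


G = (1517-143)/0.97 = 1416.49 C/mm


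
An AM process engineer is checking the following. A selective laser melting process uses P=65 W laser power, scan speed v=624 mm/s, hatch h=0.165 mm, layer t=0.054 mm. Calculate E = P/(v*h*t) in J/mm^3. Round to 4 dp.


E = 65 / (624*0.165*0.054) = 11.691 J/mm^3


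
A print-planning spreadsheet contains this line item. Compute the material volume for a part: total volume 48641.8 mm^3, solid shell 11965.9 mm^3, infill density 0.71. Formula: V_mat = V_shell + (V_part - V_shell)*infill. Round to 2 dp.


V_infill = (48641.8 - 11965.9) * 0.71 = 26039.89
V_total = 11965.9 + 26039.89 = 38005.79 mm^3


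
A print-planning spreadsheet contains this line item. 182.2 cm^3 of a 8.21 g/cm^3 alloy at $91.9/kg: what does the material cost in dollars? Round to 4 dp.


Mass = 182.2*8.21/1000 = 1.495862 kg
Cost = 1.495862 * 91.9 = 137.4697 $


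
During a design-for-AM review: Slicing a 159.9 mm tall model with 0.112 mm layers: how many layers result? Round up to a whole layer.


Layers = ceil(159.9/0.112) = 1428


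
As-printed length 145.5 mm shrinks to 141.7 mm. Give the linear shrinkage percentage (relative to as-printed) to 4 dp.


Shrinkage = ((145.5-141.7)/145.5)*100 = 2.6117 %


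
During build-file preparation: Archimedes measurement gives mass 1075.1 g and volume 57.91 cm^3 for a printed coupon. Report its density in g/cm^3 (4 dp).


rho = 1075.1 / 57.91 = 18.565 g/cm^3


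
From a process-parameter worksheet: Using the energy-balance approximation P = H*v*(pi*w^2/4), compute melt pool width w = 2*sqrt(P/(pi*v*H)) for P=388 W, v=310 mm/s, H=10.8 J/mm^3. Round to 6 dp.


w = 2*sqrt(388/(pi*310*10.8)) = 0.38413 mm


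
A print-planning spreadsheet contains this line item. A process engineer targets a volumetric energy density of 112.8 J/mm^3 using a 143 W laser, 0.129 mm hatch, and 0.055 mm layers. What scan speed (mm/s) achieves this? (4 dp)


v = 143 / (112.8*0.129*0.055) = 178.6794 mm/s


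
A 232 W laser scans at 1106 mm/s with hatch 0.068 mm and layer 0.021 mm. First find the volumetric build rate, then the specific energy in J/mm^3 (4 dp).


Build rate = 1106 * 0.068 * 0.021 = 1.579368 mm^3/s
SE = 232 / 1.579368 = 146.8942 J/mm^3


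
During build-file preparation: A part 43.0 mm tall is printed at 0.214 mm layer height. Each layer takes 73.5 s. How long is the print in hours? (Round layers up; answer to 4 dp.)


Layers = ceil(43.0/0.214) = 201
t = 201 * 73.5 / 3600 = 4.1038 hrs


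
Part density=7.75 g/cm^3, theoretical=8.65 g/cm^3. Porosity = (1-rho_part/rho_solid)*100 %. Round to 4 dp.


Porosity = (1-7.75/8.65)*100 = 10.4046 %


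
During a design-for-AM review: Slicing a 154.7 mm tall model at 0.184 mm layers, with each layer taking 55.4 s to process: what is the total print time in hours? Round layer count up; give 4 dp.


Layers = ceil(154.7/0.184) = 841
t = 841 * 55.4 / 3600 = 12.9421 hrs


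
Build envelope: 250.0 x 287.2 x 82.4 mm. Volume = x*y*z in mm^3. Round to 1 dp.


V = 250.0 * 287.2 * 82.4 = 5916320.0 mm^3


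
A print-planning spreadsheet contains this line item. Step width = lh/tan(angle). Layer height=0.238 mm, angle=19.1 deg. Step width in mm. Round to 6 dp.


step = 0.238 / tan(19.1) = 0.687303 mm


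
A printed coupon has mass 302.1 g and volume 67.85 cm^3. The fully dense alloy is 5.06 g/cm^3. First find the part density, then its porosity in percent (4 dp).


rho_part = 302.1 / 67.85 = 4.45246868 g/cm^3
Porosity = (1 - 4.45246868/5.06)*100 = 12.0065 %


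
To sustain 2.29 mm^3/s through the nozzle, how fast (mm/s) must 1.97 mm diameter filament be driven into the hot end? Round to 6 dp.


A = pi*(1.97/2)^2 = 3.048052
v = 2.29 / 3.048052 = 0.7513 mm/s


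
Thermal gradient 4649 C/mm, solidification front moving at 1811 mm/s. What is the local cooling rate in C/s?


CR = 4649 * 1811 = 8419339 C/s


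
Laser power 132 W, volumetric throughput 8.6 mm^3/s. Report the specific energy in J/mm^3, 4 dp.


SE = 132 / 8.6 = 15.3488 J/mm^3


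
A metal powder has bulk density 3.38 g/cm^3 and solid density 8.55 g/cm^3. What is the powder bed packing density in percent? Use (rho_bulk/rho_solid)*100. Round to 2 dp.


Packing = (3.38/8.55)*100 = 39.53 %


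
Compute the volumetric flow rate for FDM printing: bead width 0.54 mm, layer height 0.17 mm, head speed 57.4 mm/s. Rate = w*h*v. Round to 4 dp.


Rate = 0.54 * 0.17 * 57.4 = 5.2693 mm^3/s


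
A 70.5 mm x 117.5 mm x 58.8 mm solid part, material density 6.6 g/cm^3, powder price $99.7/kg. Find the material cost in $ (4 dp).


V = 70.5 * 117.5 * 58.8 = 487084.5 mm^3 = 487.0845 cm^3
Mass = 487.0845 * 6.6 / 1000 = 3.2147577 kg
Cost = 3.2147577 * 99.7 = 320.5113 $


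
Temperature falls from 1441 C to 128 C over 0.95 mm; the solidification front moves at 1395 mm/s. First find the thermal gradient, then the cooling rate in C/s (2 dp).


G = (1441-128)/0.95 = 1382.10526316 C/mm
CR = 1382.10526316 * 1395 = 1928036.84 C/s


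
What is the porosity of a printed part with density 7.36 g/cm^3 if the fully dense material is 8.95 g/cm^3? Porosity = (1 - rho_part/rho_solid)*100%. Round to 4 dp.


Porosity = (1-7.36/8.95)*100 = 17.7654 %


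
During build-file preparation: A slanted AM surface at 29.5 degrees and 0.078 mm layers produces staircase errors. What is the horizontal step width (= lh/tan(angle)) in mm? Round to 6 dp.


step = 0.078 / tan(29.5) = 0.137865 mm


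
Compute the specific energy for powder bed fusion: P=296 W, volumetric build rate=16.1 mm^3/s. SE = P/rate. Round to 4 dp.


SE = 296 / 16.1 = 18.3851 J/mm^3


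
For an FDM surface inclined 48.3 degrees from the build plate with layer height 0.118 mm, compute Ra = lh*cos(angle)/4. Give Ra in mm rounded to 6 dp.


Ra = 0.118 * cos(48.3) / 4 = 0.019624 mm


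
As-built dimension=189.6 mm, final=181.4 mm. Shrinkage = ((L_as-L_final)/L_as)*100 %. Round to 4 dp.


Shrinkage = ((189.6-181.4)/189.6)*100 = 4.3249 %


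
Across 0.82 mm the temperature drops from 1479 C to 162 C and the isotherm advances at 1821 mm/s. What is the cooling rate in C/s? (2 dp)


G = (1479-162)/0.82 = 1606.09756098 C/mm
CR = 1606.09756098 * 1821 = 2924703.66 C/s


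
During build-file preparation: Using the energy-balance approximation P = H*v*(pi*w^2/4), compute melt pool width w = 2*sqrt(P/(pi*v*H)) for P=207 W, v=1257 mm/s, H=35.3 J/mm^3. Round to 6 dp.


w = 2*sqrt(207/(pi*1257*35.3)) = 0.07707 mm


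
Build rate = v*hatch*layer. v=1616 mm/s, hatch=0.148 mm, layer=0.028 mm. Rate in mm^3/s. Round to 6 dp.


Rate = 1616 * 0.148 * 0.028 = 6.696704 mm^3/s


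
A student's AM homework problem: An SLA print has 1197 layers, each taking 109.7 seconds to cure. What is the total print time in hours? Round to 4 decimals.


t = 1197 * 109.7 / 3600 = 36.4753 hrs


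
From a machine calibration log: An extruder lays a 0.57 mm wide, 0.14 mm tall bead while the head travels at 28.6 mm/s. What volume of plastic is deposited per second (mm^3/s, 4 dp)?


Rate = 0.57 * 0.14 * 28.6 = 2.2823 mm^3/s


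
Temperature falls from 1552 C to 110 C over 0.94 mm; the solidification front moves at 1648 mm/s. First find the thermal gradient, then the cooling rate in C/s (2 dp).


G = (1552-110)/0.94 = 1534.04255319 C/mm
CR = 1534.04255319 * 1648 = 2528102.13 C/s


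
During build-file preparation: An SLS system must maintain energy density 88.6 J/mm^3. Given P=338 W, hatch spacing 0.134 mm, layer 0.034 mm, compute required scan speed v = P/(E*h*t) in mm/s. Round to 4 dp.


v = 338 / (88.6*0.134*0.034) = 837.335 mm/s


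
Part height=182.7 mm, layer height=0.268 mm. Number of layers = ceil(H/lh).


Layers = ceil(182.7/0.268) = 682


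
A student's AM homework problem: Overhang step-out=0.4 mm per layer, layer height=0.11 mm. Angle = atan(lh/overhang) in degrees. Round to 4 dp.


angle = atan(0.11/0.4) = 15.3763 degrees


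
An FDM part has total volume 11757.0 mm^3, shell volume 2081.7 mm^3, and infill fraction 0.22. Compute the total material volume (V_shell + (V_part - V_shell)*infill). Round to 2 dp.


V_infill = (11757.0 - 2081.7) * 0.22 = 2128.57
V_total = 2081.7 + 2128.57 = 4210.27 mm^3


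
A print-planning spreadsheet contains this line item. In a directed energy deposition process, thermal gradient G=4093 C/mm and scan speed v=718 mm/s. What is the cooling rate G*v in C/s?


CR = 4093 * 718 = 2938774 C/s


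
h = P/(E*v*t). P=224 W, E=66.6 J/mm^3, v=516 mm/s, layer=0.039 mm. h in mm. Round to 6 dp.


h = 224 / (66.6*516*0.039) = 0.167132 mm


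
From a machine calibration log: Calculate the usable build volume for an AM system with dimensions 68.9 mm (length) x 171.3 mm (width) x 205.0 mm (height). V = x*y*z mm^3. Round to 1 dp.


V = 68.9 * 171.3 * 205.0 = 2419526.9 mm^3


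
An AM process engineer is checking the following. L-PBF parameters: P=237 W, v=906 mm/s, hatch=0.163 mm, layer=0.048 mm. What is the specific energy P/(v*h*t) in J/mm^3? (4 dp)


Build rate = 906 * 0.163 * 0.048 = 7.088544 mm^3/s
SE = 237 / 7.088544 = 33.4342 J/mm^3


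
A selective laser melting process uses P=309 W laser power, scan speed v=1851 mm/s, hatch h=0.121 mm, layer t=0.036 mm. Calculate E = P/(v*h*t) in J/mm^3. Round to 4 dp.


E = 309 / (1851*0.121*0.036) = 38.3234 J/mm^3


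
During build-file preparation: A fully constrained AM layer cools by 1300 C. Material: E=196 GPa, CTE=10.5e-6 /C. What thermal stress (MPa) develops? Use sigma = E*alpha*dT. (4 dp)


sigma = 196*1000 * 10.5e-6 * 1300 = 2675.4 MPa


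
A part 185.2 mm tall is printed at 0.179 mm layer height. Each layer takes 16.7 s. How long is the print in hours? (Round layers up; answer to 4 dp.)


Layers = ceil(185.2/0.179) = 1035
t = 1035 * 16.7 / 3600 = 4.8013 hrs


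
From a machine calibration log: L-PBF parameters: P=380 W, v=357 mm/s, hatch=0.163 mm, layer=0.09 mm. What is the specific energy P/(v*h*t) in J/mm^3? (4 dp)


Build rate = 357 * 0.163 * 0.09 = 5.23719 mm^3/s
SE = 380 / 5.23719 = 72.558 J/mm^3


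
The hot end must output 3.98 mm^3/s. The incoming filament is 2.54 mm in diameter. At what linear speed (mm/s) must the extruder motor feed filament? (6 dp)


A = pi*(2.54/2)^2 = 5.067075
v = 3.98 / 5.067075 = 0.785463 mm/s


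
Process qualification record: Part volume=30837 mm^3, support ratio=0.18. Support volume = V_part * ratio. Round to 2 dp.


V_support = 30837 * 0.18 = 5550.66 mm^3


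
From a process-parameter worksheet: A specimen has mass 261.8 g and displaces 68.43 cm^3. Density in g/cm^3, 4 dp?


rho = 261.8 / 68.43 = 3.8258 g/cm^3


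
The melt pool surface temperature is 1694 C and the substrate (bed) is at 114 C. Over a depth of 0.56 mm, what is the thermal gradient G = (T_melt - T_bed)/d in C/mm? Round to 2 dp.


G = (1694-114)/0.56 = 2821.43 C/mm


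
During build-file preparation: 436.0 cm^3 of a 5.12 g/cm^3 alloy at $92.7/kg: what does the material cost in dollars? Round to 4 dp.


Mass = 436.0*5.12/1000 = 2.23232 kg
Cost = 2.23232 * 92.7 = 206.9361 $


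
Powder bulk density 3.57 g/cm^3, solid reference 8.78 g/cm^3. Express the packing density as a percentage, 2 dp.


Packing = (3.57/8.78)*100 = 40.66 %


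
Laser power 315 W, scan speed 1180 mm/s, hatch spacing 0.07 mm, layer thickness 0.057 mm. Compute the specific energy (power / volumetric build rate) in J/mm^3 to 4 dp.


Build rate = 1180 * 0.07 * 0.057 = 4.7082 mm^3/s
SE = 315 / 4.7082 = 66.9045 J/mm^3


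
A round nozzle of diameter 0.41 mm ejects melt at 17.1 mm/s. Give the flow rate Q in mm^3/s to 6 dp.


A = pi*(0.41/2)^2 = 0.13202543 mm^2
Q = 0.13202543 * 17.1 = 2.257635 mm^3/s


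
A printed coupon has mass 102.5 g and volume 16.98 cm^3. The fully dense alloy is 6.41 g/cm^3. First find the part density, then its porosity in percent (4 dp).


rho_part = 102.5 / 16.98 = 6.03651355 g/cm^3
Porosity = (1 - 6.03651355/6.41)*100 = 5.8266 %


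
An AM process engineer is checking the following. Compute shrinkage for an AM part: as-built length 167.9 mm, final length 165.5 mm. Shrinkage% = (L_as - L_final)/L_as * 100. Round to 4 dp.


Shrinkage = ((167.9-165.5)/167.9)*100 = 1.4294 %


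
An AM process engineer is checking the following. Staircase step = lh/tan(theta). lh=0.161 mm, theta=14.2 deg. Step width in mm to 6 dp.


step = 0.161 / tan(14.2) = 0.636266 mm


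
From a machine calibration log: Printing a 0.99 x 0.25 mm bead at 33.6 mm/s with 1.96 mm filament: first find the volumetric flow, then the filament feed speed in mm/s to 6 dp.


Q = 0.99 * 0.25 * 33.6 = 8.316 mm^3/s
A_fil = pi*(1.96/2)^2 = 3.01718558 mm^2
v_feed = 8.316 / 3.01718558 = 2.756211 mm/s


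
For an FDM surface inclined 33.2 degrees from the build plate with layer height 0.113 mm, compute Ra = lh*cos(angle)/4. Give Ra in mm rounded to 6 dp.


Ra = 0.113 * cos(33.2) / 4 = 0.023639 mm


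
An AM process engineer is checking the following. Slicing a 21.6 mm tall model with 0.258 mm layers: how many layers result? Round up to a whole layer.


Layers = ceil(21.6/0.258) = 84


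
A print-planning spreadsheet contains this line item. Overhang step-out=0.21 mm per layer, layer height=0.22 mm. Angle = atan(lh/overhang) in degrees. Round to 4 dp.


angle = atan(0.22/0.21) = 46.3322 degrees


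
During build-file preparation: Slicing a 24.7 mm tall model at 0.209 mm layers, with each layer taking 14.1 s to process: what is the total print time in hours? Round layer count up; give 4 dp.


Layers = ceil(24.7/0.209) = 119
t = 119 * 14.1 / 3600 = 0.4661 hrs


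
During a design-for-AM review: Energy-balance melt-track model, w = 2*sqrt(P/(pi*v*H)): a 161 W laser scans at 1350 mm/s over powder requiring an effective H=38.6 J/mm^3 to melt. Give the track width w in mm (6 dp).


w = 2*sqrt(161/(pi*1350*38.6)) = 0.06272 mm


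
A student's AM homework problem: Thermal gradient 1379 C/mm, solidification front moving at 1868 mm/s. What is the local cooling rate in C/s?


CR = 1379 * 1868 = 2575972 C/s


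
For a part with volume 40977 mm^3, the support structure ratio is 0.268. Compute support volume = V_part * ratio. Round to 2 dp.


V_support = 40977 * 0.268 = 10981.84 mm^3


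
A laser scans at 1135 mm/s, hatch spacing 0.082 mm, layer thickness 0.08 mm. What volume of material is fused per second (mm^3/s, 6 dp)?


Rate = 1135 * 0.082 * 0.08 = 7.4456 mm^3/s


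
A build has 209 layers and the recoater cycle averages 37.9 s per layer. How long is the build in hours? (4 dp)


t = 209 * 37.9 / 3600 = 2.2003 hrs


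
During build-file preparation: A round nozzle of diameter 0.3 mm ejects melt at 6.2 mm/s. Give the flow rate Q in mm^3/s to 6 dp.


A = pi*(0.3/2)^2 = 0.07068583 mm^2
Q = 0.07068583 * 6.2 = 0.438252 mm^3/s


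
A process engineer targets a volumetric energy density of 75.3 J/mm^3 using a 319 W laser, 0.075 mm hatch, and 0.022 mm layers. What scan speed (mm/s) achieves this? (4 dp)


v = 319 / (75.3*0.075*0.022) = 2567.5077 mm/s


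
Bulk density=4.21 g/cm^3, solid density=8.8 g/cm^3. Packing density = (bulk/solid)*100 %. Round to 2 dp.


Packing = (4.21/8.8)*100 = 47.84 %


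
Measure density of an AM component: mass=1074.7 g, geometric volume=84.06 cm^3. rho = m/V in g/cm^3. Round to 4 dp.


rho = 1074.7 / 84.06 = 12.7849 g/cm^3


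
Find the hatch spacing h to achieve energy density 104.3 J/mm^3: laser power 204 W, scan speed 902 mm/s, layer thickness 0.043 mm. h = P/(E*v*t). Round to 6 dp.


h = 204 / (104.3*902*0.043) = 0.050428 mm


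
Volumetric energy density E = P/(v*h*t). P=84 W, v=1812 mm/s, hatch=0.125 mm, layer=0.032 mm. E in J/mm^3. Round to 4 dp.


E = 84 / (1812*0.125*0.032) = 11.5894 J/mm^3


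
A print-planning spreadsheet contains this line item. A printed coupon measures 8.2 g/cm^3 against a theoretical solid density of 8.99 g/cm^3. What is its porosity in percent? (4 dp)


Porosity = (1-8.2/8.99)*100 = 8.7875 %


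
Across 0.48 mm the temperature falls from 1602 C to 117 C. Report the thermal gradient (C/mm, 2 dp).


G = (1602-117)/0.48 = 3093.75 C/mm


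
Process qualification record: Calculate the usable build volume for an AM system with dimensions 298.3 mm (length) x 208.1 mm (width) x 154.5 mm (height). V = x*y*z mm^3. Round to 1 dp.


V = 298.3 * 208.1 * 154.5 = 9590777.5 mm^3


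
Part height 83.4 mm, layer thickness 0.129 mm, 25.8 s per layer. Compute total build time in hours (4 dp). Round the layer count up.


Layers = ceil(83.4/0.129) = 647
t = 647 * 25.8 / 3600 = 4.6368 hrs


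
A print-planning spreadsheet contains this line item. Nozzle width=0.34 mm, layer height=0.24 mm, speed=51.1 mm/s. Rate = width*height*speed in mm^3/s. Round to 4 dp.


Rate = 0.34 * 0.24 * 51.1 = 4.1698 mm^3/s


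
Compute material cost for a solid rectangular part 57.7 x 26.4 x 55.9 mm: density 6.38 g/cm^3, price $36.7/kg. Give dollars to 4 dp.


V = 57.7 * 26.4 * 55.9 = 85151.352 mm^3 = 85.151352 cm^3
Mass = 85.151352 * 6.38 / 1000 = 0.54326563 kg
Cost = 0.54326563 * 36.7 = 19.9378 $


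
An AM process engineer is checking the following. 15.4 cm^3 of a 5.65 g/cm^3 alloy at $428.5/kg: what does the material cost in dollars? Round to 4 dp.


Mass = 15.4*5.65/1000 = 0.08701 kg
Cost = 0.08701 * 428.5 = 37.2838 $


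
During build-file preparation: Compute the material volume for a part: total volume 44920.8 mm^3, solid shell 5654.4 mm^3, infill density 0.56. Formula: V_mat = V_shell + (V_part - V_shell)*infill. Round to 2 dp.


V_infill = (44920.8 - 5654.4) * 0.56 = 21989.18
V_total = 5654.4 + 21989.18 = 27643.58 mm^3


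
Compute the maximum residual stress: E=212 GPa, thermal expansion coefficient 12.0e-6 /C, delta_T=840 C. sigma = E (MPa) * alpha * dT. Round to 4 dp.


sigma = 212*1000 * 12.0e-6 * 840 = 2136.96 MPa


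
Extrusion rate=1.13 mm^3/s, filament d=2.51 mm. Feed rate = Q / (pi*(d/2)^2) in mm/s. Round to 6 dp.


A = pi*(2.51/2)^2 = 4.948087
v = 1.13 / 4.948087 = 0.228371 mm/s


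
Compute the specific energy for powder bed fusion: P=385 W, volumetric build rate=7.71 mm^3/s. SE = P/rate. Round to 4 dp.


SE = 385 / 7.71 = 49.9351 J/mm^3


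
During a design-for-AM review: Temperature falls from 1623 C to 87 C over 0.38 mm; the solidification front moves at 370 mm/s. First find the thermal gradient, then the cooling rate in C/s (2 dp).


G = (1623-87)/0.38 = 4042.10526316 C/mm
CR = 4042.10526316 * 370 = 1495578.95 C/s


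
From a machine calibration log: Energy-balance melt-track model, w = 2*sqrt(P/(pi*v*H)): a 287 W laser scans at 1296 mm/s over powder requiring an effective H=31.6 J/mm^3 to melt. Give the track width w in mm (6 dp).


w = 2*sqrt(287/(pi*1296*31.6)) = 0.09446 mm


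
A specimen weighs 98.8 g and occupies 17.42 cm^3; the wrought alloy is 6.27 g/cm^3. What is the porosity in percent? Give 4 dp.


rho_part = 98.8 / 17.42 = 5.67164179 g/cm^3
Porosity = (1 - 5.67164179/6.27)*100 = 9.5432 %


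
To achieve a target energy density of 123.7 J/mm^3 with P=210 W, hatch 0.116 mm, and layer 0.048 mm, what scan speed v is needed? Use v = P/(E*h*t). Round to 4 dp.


v = 210 / (123.7*0.116*0.048) = 304.895 mm/s


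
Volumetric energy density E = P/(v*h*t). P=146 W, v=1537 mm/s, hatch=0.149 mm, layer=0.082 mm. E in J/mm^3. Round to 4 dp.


E = 146 / (1537*0.149*0.082) = 7.7746 J/mm^3


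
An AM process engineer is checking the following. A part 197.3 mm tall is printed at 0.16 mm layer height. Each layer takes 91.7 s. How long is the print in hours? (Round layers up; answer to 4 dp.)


Layers = ceil(197.3/0.16) = 1234
t = 1234 * 91.7 / 3600 = 31.4327 hrs


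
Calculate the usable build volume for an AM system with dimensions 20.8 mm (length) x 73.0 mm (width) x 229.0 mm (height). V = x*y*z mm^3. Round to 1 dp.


V = 20.8 * 73.0 * 229.0 = 347713.6 mm^3


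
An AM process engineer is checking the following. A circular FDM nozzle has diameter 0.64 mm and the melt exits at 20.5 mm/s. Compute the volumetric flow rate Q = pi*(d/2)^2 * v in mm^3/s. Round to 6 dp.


A = pi*(0.64/2)^2 = 0.32169909 mm^2
Q = 0.32169909 * 20.5 = 6.594831 mm^3/s


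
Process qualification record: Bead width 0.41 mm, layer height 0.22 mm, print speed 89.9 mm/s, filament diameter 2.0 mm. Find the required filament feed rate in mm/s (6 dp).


Q = 0.41 * 0.22 * 89.9 = 8.10898 mm^3/s
A_fil = pi*(2.0/2)^2 = 3.14159265 mm^2
v_feed = 8.10898 / 3.14159265 = 2.581169 mm/s


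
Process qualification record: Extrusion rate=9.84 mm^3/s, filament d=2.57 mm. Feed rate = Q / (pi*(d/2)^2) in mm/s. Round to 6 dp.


A = pi*(2.57/2)^2 = 5.187476
v = 9.84 / 5.187476 = 1.896876 mm/s


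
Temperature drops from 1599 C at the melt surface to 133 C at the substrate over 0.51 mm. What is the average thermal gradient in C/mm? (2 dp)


G = (1599-133)/0.51 = 2874.51 C/mm


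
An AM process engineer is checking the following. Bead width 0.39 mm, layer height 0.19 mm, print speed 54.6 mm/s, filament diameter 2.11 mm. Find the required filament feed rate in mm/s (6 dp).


Q = 0.39 * 0.19 * 54.6 = 4.04586 mm^3/s
A_fil = pi*(2.11/2)^2 = 3.49667116 mm^2
v_feed = 4.04586 / 3.49667116 = 1.15706 mm/s


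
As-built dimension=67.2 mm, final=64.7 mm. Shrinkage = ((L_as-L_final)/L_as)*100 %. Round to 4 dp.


Shrinkage = ((67.2-64.7)/67.2)*100 = 3.7202 %


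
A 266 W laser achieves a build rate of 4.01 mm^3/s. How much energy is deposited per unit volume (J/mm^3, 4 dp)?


SE = 266 / 4.01 = 66.3342 J/mm^3


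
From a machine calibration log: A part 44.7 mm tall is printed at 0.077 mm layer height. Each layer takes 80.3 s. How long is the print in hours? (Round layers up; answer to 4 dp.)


Layers = ceil(44.7/0.077) = 581
t = 581 * 80.3 / 3600 = 12.9595 hrs


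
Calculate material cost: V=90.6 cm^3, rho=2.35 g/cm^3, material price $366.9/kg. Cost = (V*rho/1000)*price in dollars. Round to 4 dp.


Mass = 90.6*2.35/1000 = 0.21291 kg
Cost = 0.21291 * 366.9 = 78.1167 $


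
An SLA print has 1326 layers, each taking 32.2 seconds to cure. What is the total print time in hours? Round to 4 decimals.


t = 1326 * 32.2 / 3600 = 11.8603 hrs


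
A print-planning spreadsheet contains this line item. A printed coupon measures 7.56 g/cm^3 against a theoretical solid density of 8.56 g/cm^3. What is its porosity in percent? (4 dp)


Porosity = (1-7.56/8.56)*100 = 11.6822 %


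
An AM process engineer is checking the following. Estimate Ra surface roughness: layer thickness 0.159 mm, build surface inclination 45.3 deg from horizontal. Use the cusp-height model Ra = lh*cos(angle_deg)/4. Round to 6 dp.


Ra = 0.159 * cos(45.3) / 4 = 0.02796 mm


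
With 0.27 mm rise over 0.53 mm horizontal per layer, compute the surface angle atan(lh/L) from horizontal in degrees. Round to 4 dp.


angle = atan(0.27/0.53) = 26.9958 degrees


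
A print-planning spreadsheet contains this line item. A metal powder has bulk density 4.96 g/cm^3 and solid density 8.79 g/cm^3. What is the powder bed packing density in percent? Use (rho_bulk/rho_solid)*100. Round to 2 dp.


Packing = (4.96/8.79)*100 = 56.43 %


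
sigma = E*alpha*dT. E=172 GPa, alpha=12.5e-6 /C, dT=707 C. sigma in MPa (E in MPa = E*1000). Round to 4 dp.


sigma = 172*1000 * 12.5e-6 * 707 = 1520.05 MPa


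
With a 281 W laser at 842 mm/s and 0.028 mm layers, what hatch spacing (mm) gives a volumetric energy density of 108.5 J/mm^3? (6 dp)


h = 281 / (108.5*842*0.028) = 0.109852 mm


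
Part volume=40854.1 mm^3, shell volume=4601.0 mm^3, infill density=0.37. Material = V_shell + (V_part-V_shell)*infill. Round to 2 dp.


V_infill = (40854.1 - 4601.0) * 0.37 = 13413.65
V_total = 4601.0 + 13413.65 = 18014.65 mm^3


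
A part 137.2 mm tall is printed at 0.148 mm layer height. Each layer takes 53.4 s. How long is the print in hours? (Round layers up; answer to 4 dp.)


Layers = ceil(137.2/0.148) = 928
t = 928 * 53.4 / 3600 = 13.7653 hrs


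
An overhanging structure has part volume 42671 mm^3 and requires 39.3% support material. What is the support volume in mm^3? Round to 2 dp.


V_support = 42671 * 0.393 = 16769.7 mm^3


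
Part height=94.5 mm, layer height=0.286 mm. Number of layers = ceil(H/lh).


Layers = ceil(94.5/0.286) = 331


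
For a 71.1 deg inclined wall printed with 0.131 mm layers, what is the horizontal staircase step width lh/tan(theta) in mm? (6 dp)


step = 0.131 / tan(71.1) = 0.044851 mm


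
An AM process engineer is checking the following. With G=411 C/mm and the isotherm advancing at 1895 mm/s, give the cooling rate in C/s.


CR = 411 * 1895 = 778845 C/s


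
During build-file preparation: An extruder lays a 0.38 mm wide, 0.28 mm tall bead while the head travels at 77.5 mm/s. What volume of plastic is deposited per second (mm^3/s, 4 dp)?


Rate = 0.38 * 0.28 * 77.5 = 8.246 mm^3/s


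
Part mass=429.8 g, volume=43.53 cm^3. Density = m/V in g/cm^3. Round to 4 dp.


rho = 429.8 / 43.53 = 9.8737 g/cm^3


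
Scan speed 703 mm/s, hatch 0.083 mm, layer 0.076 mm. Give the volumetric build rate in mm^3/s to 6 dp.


Rate = 703 * 0.083 * 0.076 = 4.434524 mm^3/s


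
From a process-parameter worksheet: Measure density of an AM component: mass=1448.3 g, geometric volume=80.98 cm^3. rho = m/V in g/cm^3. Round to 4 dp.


rho = 1448.3 / 80.98 = 17.8847 g/cm^3


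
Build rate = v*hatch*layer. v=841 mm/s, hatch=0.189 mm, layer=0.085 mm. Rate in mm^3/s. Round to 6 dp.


Rate = 841 * 0.189 * 0.085 = 13.510665 mm^3/s


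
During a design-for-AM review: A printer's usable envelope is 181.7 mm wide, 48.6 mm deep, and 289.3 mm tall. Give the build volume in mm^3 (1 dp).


V = 181.7 * 48.6 * 289.3 = 2554698.4 mm^3


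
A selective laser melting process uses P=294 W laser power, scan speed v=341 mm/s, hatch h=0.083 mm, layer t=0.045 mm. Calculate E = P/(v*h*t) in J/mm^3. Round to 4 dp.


E = 294 / (341*0.083*0.045) = 230.8354 J/mm^3


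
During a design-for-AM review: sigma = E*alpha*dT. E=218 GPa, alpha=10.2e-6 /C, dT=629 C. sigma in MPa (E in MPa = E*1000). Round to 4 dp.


sigma = 218*1000 * 10.2e-6 * 629 = 1398.6444 MPa


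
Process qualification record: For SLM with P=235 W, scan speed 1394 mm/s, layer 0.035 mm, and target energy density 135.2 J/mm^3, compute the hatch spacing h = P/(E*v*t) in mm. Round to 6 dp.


h = 235 / (135.2*1394*0.035) = 0.035625 mm


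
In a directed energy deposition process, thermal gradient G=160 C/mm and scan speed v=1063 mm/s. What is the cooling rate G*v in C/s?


CR = 160 * 1063 = 170080 C/s


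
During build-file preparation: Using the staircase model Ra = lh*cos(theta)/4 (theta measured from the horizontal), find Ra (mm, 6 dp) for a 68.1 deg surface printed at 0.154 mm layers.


Ra = 0.154 * cos(68.1) / 4 = 0.01436 mm


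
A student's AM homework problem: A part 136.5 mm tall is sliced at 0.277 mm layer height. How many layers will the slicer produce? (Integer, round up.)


Layers = ceil(136.5/0.277) = 493


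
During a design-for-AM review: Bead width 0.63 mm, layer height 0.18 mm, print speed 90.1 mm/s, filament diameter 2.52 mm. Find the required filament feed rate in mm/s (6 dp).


Q = 0.63 * 0.18 * 90.1 = 10.21734 mm^3/s
A_fil = pi*(2.52/2)^2 = 4.9875925 mm^2
v_feed = 10.21734 / 4.9875925 = 2.048551 mm/s


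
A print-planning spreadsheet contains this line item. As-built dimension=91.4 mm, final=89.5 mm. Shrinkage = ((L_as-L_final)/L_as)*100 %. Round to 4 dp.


Shrinkage = ((91.4-89.5)/91.4)*100 = 2.0788 %


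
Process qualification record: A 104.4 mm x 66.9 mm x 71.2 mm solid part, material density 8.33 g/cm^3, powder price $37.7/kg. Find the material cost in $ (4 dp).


V = 104.4 * 66.9 * 71.2 = 497286.432 mm^3 = 497.286432 cm^3
Mass = 497.286432 * 8.33 / 1000 = 4.14239598 kg
Cost = 4.14239598 * 37.7 = 156.1683 $


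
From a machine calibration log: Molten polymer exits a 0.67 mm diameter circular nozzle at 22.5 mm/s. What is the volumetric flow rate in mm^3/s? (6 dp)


A = pi*(0.67/2)^2 = 0.35256524 mm^2
Q = 0.35256524 * 22.5 = 7.932718 mm^3/s


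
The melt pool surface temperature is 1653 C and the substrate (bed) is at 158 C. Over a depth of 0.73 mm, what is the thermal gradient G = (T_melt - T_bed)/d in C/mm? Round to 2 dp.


G = (1653-158)/0.73 = 2047.95 C/mm


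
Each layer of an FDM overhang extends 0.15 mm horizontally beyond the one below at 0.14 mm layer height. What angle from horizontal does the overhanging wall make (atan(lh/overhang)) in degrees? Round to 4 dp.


angle = atan(0.14/0.15) = 43.0251 degrees


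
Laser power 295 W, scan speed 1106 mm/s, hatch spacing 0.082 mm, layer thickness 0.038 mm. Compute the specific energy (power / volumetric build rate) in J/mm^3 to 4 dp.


Build rate = 1106 * 0.082 * 0.038 = 3.446296 mm^3/s
SE = 295 / 3.446296 = 85.5991 J/mm^3


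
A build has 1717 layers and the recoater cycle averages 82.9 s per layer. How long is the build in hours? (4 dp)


t = 1717 * 82.9 / 3600 = 39.5387 hrs


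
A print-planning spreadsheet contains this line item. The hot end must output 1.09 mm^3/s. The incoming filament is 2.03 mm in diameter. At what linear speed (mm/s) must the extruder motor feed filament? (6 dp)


A = pi*(2.03/2)^2 = 3.236547
v = 1.09 / 3.236547 = 0.336779 mm/s


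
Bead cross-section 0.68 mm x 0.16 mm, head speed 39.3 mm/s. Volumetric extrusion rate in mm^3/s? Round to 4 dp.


Rate = 0.68 * 0.16 * 39.3 = 4.2758 mm^3/s


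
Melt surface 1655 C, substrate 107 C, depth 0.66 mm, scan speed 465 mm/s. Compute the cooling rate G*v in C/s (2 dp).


G = (1655-107)/0.66 = 2345.45454545 C/mm
CR = 2345.45454545 * 465 = 1090636.36 C/s


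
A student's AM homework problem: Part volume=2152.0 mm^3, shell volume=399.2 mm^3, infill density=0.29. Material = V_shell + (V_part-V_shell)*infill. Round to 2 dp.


V_infill = (2152.0 - 399.2) * 0.29 = 508.31
V_total = 399.2 + 508.31 = 907.51 mm^3


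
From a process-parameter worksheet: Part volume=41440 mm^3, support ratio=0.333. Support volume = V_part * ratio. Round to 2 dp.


V_support = 41440 * 0.333 = 13799.52 mm^3


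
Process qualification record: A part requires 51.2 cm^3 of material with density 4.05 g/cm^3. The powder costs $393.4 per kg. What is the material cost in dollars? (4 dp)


Mass = 51.2*4.05/1000 = 0.20736 kg
Cost = 0.20736 * 393.4 = 81.5754 $


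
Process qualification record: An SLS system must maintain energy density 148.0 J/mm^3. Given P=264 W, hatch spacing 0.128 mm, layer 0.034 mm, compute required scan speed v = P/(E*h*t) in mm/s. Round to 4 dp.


v = 264 / (148.0*0.128*0.034) = 409.8768 mm/s


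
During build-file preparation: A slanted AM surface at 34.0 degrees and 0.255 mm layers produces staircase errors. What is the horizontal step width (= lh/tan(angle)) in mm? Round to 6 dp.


step = 0.255 / tan(34.0) = 0.378053 mm


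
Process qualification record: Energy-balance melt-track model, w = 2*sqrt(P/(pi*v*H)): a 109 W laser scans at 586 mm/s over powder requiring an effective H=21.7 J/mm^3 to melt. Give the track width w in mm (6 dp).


w = 2*sqrt(109/(pi*586*21.7)) = 0.10447 mm


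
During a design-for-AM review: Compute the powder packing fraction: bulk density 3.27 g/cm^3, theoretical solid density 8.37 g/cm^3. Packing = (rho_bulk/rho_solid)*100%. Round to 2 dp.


Packing = (3.27/8.37)*100 = 39.07 %


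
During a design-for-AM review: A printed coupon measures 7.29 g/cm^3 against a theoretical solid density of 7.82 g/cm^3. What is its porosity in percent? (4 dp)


Porosity = (1-7.29/7.82)*100 = 6.7775 %


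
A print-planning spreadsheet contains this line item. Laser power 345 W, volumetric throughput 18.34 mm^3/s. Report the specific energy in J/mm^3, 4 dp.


SE = 345 / 18.34 = 18.8113 J/mm^3


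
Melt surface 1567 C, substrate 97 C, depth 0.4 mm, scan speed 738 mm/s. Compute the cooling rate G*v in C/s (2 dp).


G = (1567-97)/0.4 = 3675.0 C/mm
CR = 3675.0 * 738 = 2712150.0 C/s


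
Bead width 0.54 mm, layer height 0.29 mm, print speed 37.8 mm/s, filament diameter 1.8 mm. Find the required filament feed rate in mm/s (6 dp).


Q = 0.54 * 0.29 * 37.8 = 5.91948 mm^3/s
A_fil = pi*(1.8/2)^2 = 2.54469005 mm^2
v_feed = 5.91948 / 2.54469005 = 2.326209 mm/s


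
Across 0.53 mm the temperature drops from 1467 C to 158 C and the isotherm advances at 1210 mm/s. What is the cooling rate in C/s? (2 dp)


G = (1467-158)/0.53 = 2469.81132075 C/mm
CR = 2469.81132075 * 1210 = 2988471.7 C/s


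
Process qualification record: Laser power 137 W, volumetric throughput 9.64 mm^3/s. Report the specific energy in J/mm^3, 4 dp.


SE = 137 / 9.64 = 14.2116 J/mm^3


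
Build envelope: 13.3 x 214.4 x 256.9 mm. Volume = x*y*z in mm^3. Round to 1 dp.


V = 13.3 * 214.4 * 256.9 = 732555.5 mm^3


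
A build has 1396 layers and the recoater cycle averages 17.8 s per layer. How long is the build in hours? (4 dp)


t = 1396 * 17.8 / 3600 = 6.9024 hrs


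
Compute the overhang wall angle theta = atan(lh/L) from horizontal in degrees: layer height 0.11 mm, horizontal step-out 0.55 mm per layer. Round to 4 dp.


angle = atan(0.11/0.55) = 11.3099 degrees


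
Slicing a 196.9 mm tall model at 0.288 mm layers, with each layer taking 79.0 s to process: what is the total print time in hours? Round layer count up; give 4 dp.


Layers = ceil(196.9/0.288) = 684
t = 684 * 79.0 / 3600 = 15.01 hrs


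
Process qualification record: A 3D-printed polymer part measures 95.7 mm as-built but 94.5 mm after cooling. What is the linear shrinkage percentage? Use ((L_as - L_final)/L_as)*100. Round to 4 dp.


Shrinkage = ((95.7-94.5)/95.7)*100 = 1.2539 %


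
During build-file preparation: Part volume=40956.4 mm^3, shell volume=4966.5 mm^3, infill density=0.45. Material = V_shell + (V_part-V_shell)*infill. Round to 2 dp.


V_infill = (40956.4 - 4966.5) * 0.45 = 16195.46
V_total = 4966.5 + 16195.46 = 21161.96 mm^3


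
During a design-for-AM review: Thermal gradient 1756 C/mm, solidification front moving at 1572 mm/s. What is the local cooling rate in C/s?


CR = 1756 * 1572 = 2760432 C/s


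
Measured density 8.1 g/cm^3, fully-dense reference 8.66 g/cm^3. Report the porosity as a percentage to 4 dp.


Porosity = (1-8.1/8.66)*100 = 6.4665 %


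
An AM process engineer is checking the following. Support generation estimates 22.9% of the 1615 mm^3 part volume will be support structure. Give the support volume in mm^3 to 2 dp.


V_support = 1615 * 0.229 = 369.84 mm^3


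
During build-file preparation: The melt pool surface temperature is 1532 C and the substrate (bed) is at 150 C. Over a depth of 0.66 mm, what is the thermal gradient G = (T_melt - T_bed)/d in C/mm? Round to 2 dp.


G = (1532-150)/0.66 = 2093.94 C/mm


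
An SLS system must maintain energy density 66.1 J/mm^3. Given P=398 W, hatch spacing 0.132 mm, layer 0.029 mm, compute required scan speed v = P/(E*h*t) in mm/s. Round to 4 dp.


v = 398 / (66.1*0.132*0.029) = 1572.931 mm/s


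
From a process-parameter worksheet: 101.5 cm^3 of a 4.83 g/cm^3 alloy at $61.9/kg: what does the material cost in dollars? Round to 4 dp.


Mass = 101.5*4.83/1000 = 0.490245 kg
Cost = 0.490245 * 61.9 = 30.3462 $


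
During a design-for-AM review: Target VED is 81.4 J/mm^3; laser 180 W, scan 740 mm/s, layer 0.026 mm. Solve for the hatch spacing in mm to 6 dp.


h = 180 / (81.4*740*0.026) = 0.114933 mm


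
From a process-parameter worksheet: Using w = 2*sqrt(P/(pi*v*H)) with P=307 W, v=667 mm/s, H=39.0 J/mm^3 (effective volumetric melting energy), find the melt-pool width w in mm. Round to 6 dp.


w = 2*sqrt(307/(pi*667*39.0)) = 0.122583 mm


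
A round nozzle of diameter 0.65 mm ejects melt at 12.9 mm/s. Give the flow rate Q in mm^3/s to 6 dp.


A = pi*(0.65/2)^2 = 0.33183072 mm^2
Q = 0.33183072 * 12.9 = 4.280616 mm^3/s


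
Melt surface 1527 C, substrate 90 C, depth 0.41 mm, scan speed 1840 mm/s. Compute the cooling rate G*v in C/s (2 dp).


G = (1527-90)/0.41 = 3504.87804878 C/mm
CR = 3504.87804878 * 1840 = 6448975.61 C/s


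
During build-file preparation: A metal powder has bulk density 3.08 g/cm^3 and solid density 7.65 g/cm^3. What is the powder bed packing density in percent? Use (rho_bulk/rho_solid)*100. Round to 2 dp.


Packing = (3.08/7.65)*100 = 40.26 %


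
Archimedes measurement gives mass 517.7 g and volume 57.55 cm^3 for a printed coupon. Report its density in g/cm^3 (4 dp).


rho = 517.7 / 57.55 = 8.9957 g/cm^3


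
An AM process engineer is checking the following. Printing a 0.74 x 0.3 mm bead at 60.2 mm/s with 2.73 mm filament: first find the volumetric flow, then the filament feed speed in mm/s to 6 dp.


Q = 0.74 * 0.3 * 60.2 = 13.3644 mm^3/s
A_fil = pi*(2.73/2)^2 = 5.85349397 mm^2
v_feed = 13.3644 / 5.85349397 = 2.283149 mm/s


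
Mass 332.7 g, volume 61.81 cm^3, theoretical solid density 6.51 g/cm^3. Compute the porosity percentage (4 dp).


rho_part = 332.7 / 61.81 = 5.38262417 g/cm^3
Porosity = (1 - 5.38262417/6.51)*100 = 17.3176 %


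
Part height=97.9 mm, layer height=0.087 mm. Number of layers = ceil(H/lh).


Layers = ceil(97.9/0.087) = 1126


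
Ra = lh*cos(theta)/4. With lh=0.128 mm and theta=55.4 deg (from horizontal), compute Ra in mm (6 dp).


Ra = 0.128 * cos(55.4) / 4 = 0.018171 mm


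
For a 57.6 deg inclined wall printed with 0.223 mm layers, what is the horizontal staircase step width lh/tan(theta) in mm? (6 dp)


step = 0.223 / tan(57.6) = 0.14152 mm


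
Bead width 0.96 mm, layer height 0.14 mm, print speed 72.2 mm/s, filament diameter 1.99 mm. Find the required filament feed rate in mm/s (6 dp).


Q = 0.96 * 0.14 * 72.2 = 9.70368 mm^3/s
A_fil = pi*(1.99/2)^2 = 3.11025527 mm^2
v_feed = 9.70368 / 3.11025527 = 3.119898 mm/s


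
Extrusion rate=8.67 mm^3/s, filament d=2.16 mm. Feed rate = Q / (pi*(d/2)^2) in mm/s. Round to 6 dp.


A = pi*(2.16/2)^2 = 3.664354
v = 8.67 / 3.664354 = 2.366038 mm/s


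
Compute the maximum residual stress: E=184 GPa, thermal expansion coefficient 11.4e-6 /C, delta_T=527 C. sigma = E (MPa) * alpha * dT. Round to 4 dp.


sigma = 184*1000 * 11.4e-6 * 527 = 1105.4352 MPa


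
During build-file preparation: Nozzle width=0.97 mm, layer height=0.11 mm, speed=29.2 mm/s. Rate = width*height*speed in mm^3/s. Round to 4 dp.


Rate = 0.97 * 0.11 * 29.2 = 3.1156 mm^3/s


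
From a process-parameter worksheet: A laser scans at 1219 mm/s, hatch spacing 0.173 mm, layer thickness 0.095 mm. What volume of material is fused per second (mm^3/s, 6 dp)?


Rate = 1219 * 0.173 * 0.095 = 20.034265 mm^3/s


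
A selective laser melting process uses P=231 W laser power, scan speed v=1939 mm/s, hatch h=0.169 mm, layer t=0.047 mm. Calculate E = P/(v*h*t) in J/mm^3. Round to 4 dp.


E = 231 / (1939*0.169*0.047) = 14.9986 J/mm^3
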